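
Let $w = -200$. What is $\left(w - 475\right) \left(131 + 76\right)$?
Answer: $-139725$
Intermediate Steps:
$\left(w - 475\right) \left(131 + 76\right) = \left(-200 - 475\right) \left(131 + 76\right) = \left(-675\right) 207 = -139725$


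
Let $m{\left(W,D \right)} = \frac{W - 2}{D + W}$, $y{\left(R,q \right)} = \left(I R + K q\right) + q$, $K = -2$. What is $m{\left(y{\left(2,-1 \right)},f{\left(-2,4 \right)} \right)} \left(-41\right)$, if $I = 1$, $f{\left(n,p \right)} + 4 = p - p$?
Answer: $41$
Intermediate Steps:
$f{\left(n,p \right)} = -4$ ($f{\left(n,p \right)} = -4 + \left(p - p\right) = -4 + 0 = -4$)
$y{\left(R,q \right)} = R - q$ ($y{\left(R,q \right)} = \left(1 R - 2 q\right) + q = \left(R - 2 q\right) + q = R - q$)
$m{\left(W,D \right)} = \frac{-2 + W}{D + W}$
$m{\left(y{\left(2,-1 \right)},f{\left(-2,4 \right)} \right)} \left(-41\right) = \frac{-2 + \left(2 - -1\right)}{-4 + \left(2 - -1\right)} \left(-41\right) = \frac{-2 + \left(2 + 1\right)}{-4 + \left(2 + 1\right)} \left(-41\right) = \frac{-2 + 3}{-4 + 3} \left(-41\right) = \frac{1}{-1} \cdot 1 \left(-41\right) = \left(-1\right) 1 \left(-41\right) = \left(-1\right) \left(-41\right) = 41$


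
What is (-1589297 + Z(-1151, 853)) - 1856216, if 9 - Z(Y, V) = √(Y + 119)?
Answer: -3445504 - 2*I*√258 ≈ -3.4455e+6 - 32.125*I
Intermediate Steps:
Z(Y, V) = 9 - √(119 + Y) (Z(Y, V) = 9 - √(Y + 119) = 9 - √(119 + Y))
(-1589297 + Z(-1151, 853)) - 1856216 = (-1589297 + (9 - √(119 - 1151))) - 1856216 = (-1589297 + (9 - √(-1032))) - 1856216 = (-1589297 + (9 - 2*I*√258)) - 1856216 = (-1589288 - 2*I*√258) - 1856216 = -3445504 - 2*I*√258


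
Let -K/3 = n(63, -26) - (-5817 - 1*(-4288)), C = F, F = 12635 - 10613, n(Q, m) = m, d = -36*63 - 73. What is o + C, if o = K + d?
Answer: -4828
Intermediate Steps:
d = -2341 (d = -2268 - 73 = -2341)
F = 2022
C = 2022
K = -4509 (K = -3*(-26 - (-5817 - 1*(-4288))) = -3*(-26 - (-5817 + 4288)) = -3*(-26 - 1*(-1529)) = -3*(-26 + 1529) = -3*1503 = -4509)
o = -6850 (o = -4509 - 2341 = -6850)
o + C = -6850 + 2022 = -4828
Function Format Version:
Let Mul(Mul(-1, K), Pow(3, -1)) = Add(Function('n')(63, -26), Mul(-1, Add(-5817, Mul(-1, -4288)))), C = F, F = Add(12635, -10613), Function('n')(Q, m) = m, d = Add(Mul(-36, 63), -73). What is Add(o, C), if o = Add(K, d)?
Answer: -4828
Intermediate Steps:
d = -2341 (d = Add(-2268, -73) = -2341)
F = 2022
C = 2022
K = -4509 (K = Mul(-3, Add(-26, Mul(-1, Add(-5817, Mul(-1, -4288))))) = Mul(-3, Add(-26, Mul(-1, Add(-5817, 4288)))) = Mul(-3, Add(-26, Mul(-1, -1529))) = Mul(-3, Add(-26, 1529)) = Mul(-3, 1503) = -4509)
o = -6850 (o = Add(-4509, -2341) = -6850)
Add(o, C) = Add(-6850, 2022) = -4828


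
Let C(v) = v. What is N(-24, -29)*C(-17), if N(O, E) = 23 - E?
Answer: -884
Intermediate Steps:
N(-24, -29)*C(-17) = (23 - 1*(-29))*(-17) = (23 + 29)*(-17) = 52*(-17) = -884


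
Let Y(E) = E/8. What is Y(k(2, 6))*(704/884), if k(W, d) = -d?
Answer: -132/221 ≈ -0.59729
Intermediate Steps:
Y(E) = E/8 (Y(E) = E*(1/8) = E/8)
Y(k(2, 6))*(704/884) = ((-1*6)/8)*(704/884) = ((1/8)*(-6))*(704*(1/884)) = -3/4*176/221 = -132/221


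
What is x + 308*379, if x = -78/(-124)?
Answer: 7237423/62 ≈ 1.1673e+5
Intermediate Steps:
x = 39/62 (x = -78*(-1/124) = 39/62 ≈ 0.62903)
x + 308*379 = 39/62 + 308*379 = 39/62 + 116732 = 7237423/62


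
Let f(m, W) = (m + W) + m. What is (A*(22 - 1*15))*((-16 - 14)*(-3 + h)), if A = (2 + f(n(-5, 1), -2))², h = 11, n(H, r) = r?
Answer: -6720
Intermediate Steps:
f(m, W) = W + 2*m (f(m, W) = (W + m) + m = W + 2*m)
A = 4 (A = (2 + (-2 + 2*1))² = (2 + (-2 + 2))² = (2 + 0)² = 2² = 4)
(A*(22 - 1*15))*((-16 - 14)*(-3 + h)) = (4*(22 - 1*15))*((-16 - 14)*(-3 + 11)) = (4*(22 - 15))*(-30*8) = (4*7)*(-240) = 28*(-240) = -6720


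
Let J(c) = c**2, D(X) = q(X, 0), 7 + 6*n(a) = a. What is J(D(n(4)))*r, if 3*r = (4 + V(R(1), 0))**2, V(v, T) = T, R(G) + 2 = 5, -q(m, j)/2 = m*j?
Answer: 0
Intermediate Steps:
n(a) = -7/6 + a/6
q(m, j) = -2*j*m (q(m, j) = -2*m*j = -2*j*m)
R(G) = 3 (R(G) = -2 + 5 = 3)
D(X) = 0 (D(X) = -2*0*X = 0)
r = 16/3 (r = (4 + 0)**2/3 = (1/3)*4**2 = (1/3)*16 = 16/3 ≈ 5.3333)
J(D(n(4)))*r = 0**2*(16/3) = 0*(16/3) = 0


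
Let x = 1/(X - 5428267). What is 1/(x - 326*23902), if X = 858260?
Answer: -4570007/35609732184365 ≈ -1.2834e-7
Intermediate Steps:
x = -1/4570007 (x = 1/(858260 - 5428267) = 1/(-4570007) = -1/4570007 ≈ -2.1882e-7)
1/(x - 326*23902) = 1/(-1/4570007 - 326*23902) = 1/(-1/4570007 - 7792052) = 1/(-35609732184365/4570007) = -4570007/35609732184365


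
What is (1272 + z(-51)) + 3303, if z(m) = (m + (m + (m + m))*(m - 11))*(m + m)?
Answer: -957795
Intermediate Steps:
z(m) = 2*m*(m + 3*m*(-11 + m)) (z(m) = (m + (m + 2*m)*(-11 + m))*(2*m) = (m + (3*m)*(-11 + m))*(2*m) = (m + 3*m*(-11 + m))*(2*m) = 2*m*(m + 3*m*(-11 + m)))
(1272 + z(-51)) + 3303 = (1272 + (-51)**2*(-64 + 6*(-51))) + 3303 = (1272 + 2601*(-64 - 306)) + 3303 = (1272 + 2601*(-370)) + 3303 = (1272 - 962370) + 3303 = -961098 + 3303 = -957795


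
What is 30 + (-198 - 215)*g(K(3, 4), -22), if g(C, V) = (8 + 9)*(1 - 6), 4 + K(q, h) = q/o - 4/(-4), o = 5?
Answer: 35135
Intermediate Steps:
K(q, h) = -3 + q/5 (K(q, h) = -4 + (q/5 - 4/(-4)) = -4 + (q*(⅕) - 4*(-¼)) = -4 + (q/5 + 1) = -4 + (1 + q/5) = -3 + q/5)
g(C, V) = -85 (g(C, V) = 17*(-5) = -85)
30 + (-198 - 215)*g(K(3, 4), -22) = 30 + (-198 - 215)*(-85) = 30 - 413*(-85) = 30 + 35105 = 35135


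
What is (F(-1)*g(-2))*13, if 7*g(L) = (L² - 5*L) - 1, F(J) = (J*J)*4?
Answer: 676/7 ≈ 96.571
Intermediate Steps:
F(J) = 4*J² (F(J) = J²*4 = 4*J²)
g(L) = -⅐ - 5*L/7 + L²/7 (g(L) = ((L² - 5*L) - 1)/7 = (-1 + L² - 5*L)/7 = -⅐ - 5*L/7 + L²/7)
(F(-1)*g(-2))*13 = ((4*(-1)²)*(-⅐ - 5/7*(-2) + (⅐)*(-2)²))*13 = ((4*1)*(-⅐ + 10/7 + (⅐)*4))*13 = (4*(-⅐ + 10/7 + 4/7))*13 = (4*(13/7))*13 = (52/7)*13 = 676/7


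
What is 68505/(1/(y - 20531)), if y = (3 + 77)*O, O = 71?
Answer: -1017367755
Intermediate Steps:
y = 5680 (y = (3 + 77)*71 = 80*71 = 5680)
68505/(1/(y - 20531)) = 68505/(1/(5680 - 20531)) = 68505/(1/(-14851)) = 68505/(-1/14851) = 68505*(-14851) = -1017367755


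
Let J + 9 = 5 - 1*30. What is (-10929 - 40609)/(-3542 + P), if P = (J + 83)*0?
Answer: 25769/1771 ≈ 14.551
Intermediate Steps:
J = -34 (J = -9 + (5 - 1*30) = -9 + (5 - 30) = -9 - 25 = -34)
P = 0 (P = (-34 + 83)*0 = 49*0 = 0)
(-10929 - 40609)/(-3542 + P) = (-10929 - 40609)/(-3542 + 0) = -51538/(-3542) = -51538*(-1/3542) = 25769/1771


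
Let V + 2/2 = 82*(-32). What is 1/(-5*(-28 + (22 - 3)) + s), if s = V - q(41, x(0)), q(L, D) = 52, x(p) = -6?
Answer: -1/2632 ≈ -0.00037994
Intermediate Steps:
V = -2625 (V = -1 + 82*(-32) = -1 - 2624 = -2625)
s = -2677 (s = -2625 - 1*52 = -2625 - 52 = -2677)
1/(-5*(-28 + (22 - 3)) + s) = 1/(-5*(-28 + (22 - 3)) - 2677) = 1/(-5*(-28 + 19) - 2677) = 1/(-5*(-9) - 2677) = 1/(45 - 2677) = 1/(-2632) = -1/2632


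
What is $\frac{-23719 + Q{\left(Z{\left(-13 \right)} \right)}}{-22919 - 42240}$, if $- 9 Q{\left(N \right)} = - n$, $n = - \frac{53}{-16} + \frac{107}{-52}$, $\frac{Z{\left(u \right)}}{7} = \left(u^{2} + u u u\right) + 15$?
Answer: $\frac{214501}{589264} \approx 0.36402$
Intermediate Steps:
$Z{\left(u \right)} = 105 + 7 u^{2} + 7 u^{3}$ ($Z{\left(u \right)} = 7 \left(\left(u^{2} + u u u\right) + 15\right) = 7 \left(\left(u^{2} + u^{2} u\right) + 15\right) = 7 \left(\left(u^{2} + u^{3}\right) + 15\right) = 7 \left(15 + u^{2} + u^{3}\right) = 105 + 7 u^{2} + 7 u^{3}$)
$n = \frac{261}{208}$ ($n = \left(-53\right) \left(- \frac{1}{16}\right) + 107 \left(- \frac{1}{52}\right) = \frac{53}{16} - \frac{107}{52} = \frac{261}{208} \approx 1.2548$)
$Q{\left(N \right)} = \frac{29}{208}$ ($Q{\left(N \right)} = - \frac{\left(-1\right) \frac{261}{208}}{9} = \left(- \frac{1}{9}\right) \left(- \frac{261}{208}\right) = \frac{29}{208}$)
$\frac{-23719 + Q{\left(Z{\left(-13 \right)} \right)}}{-22919 - 42240} = \frac{-23719 + \frac{29}{208}}{-22919 - 42240} = - \frac{4933523}{208 \left(-65159\right)} = \left(- \frac{4933523}{208}\right) \left(- \frac{1}{65159}\right) = \frac{214501}{589264}$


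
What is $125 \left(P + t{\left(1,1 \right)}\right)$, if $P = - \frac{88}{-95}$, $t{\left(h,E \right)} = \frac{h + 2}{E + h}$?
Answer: $\frac{11525}{38} \approx 303.29$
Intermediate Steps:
$t{\left(h,E \right)} = \frac{2 + h}{E + h}$
$P = \frac{88}{95}$ ($P = \left(-88\right) \left(- \frac{1}{95}\right) = \frac{88}{95} \approx 0.92632$)
$125 \left(P + t{\left(1,1 \right)}\right) = 125 \left(\frac{88}{95} + \frac{2 + 1}{1 + 1}\right) = 125 \left(\frac{88}{95} + \frac{1}{2} \cdot 3\right) = 125 \left(\frac{88}{95} + \frac{3}{2}\right) = 125 \cdot \frac{461}{190} = \frac{11525}{38}$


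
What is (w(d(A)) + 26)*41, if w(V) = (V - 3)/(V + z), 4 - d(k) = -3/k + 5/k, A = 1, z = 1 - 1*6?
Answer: 3239/3 ≈ 1079.7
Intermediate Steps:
z = -5 (z = 1 - 6 = -5)
d(k) = 4 - 2/k (d(k) = 4 - (-3/k + 5/k) = 4 - 2/k)
w(V) = (-3 + V)/(-5 + V) (w(V) = (V - 3)/(V - 5) = (-3 + V)/(-5 + V))
(w(d(A)) + 26)*41 = ((-3 + (4 - 2/1))/(-5 + (4 - 2/1)) + 26)*41 = ((-3 + (4 - 2*1))/(-5 + (4 - 2*1)) + 26)*41 = ((-3 + (4 - 2))/(-5 + (4 - 2)) + 26)*41 = ((-3 + 2)/(-5 + 2) + 26)*41 = (-1/(-3) + 26)*41 = (-1/3*(-1) + 26)*41 = (1/3 + 26)*41 = (79/3)*41 = 3239/3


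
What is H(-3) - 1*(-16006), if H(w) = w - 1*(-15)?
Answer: 16018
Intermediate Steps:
H(w) = 15 + w (H(w) = w + 15 = 15 + w)
H(-3) - 1*(-16006) = (15 - 3) - 1*(-16006) = 12 + 16006 = 16018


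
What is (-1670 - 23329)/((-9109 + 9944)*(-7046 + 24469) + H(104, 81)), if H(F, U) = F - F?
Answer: -24999/14548205 ≈ -0.0017184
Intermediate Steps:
H(F, U) = 0
(-1670 - 23329)/((-9109 + 9944)*(-7046 + 24469) + H(104, 81)) = (-1670 - 23329)/((-9109 + 9944)*(-7046 + 24469) + 0) = -24999/(835*17423 + 0) = -24999/(14548205 + 0) = -24999/14548205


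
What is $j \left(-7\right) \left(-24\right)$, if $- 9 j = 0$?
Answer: $0$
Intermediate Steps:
$j = 0$ ($j = \left(- \frac{1}{9}\right) 0 = 0$)
$j \left(-7\right) \left(-24\right) = 0 \left(-7\right) \left(-24\right) = 0 \left(-24\right) = 0$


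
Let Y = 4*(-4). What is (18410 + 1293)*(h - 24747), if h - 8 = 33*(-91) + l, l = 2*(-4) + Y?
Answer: -547073498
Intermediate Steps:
Y = -16
l = -24 (l = 2*(-4) - 16 = -8 - 16 = -24)
h = -3019 (h = 8 + (33*(-91) - 24) = 8 + (-3003 - 24) = 8 - 3027 = -3019)
(18410 + 1293)*(h - 24747) = (18410 + 1293)*(-3019 - 24747) = 19703*(-27766) = -547073498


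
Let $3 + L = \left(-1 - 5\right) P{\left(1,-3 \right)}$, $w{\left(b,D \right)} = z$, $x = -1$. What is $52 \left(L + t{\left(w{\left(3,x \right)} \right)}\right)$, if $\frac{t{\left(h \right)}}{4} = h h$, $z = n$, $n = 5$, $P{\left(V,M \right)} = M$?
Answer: $5980$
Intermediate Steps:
$z = 5$
$w{\left(b,D \right)} = 5$
$L = 15$ ($L = -3 + \left(-1 - 5\right) \left(-3\right) = -3 - -18 = -3 + 18 = 15$)
$t{\left(h \right)} = 4 h^{2}$ ($t{\left(h \right)} = 4 h h = 4 h^{2}$)
$52 \left(L + t{\left(w{\left(3,x \right)} \right)}\right) = 52 \left(15 + 4 \cdot 5^{2}\right) = 52 \left(15 + 4 \cdot 25\right) = 52 \left(15 + 100\right) = 52 \cdot 115 = 5980$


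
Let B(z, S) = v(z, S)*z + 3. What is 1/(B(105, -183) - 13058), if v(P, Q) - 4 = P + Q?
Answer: -1/20825 ≈ -4.8019e-5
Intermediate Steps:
v(P, Q) = 4 + P + Q (v(P, Q) = 4 + (P + Q) = 4 + P + Q)
B(z, S) = 3 + z*(4 + S + z) (B(z, S) = (4 + z + S)*z + 3 = (4 + S + z)*z + 3 = z*(4 + S + z) + 3 = 3 + z*(4 + S + z))
1/(B(105, -183) - 13058) = 1/((3 + 105*(4 - 183 + 105)) - 13058) = 1/((3 + 105*(-74)) - 13058) = 1/((3 - 7770) - 13058) = 1/(-7767 - 13058) = 1/(-20825) = -1/20825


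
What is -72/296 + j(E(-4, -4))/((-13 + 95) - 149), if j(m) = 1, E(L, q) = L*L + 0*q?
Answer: -640/2479 ≈ -0.25817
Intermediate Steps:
E(L, q) = L² (E(L, q) = L² + 0 = L²)
-72/296 + j(E(-4, -4))/((-13 + 95) - 149) = -72/296 + 1/((-13 + 95) - 149) = -72*1/296 + 1/(82 - 149) = -9/37 + 1/(-67) = -9/37 + 1*(-1/67) = -9/37 - 1/67 = -640/2479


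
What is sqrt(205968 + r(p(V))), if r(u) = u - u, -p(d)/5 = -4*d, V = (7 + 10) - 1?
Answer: 4*sqrt(12873) ≈ 453.84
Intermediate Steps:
V = 16 (V = 17 - 1 = 16)
p(d) = 20*d (p(d) = -(-20)*1*d = -(-20)*d = 20*d)
r(u) = 0
sqrt(205968 + r(p(V))) = sqrt(205968 + 0) = sqrt(205968) = 4*sqrt(12873)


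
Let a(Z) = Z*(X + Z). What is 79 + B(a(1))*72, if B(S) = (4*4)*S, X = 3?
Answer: 4687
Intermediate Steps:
a(Z) = Z*(3 + Z)
B(S) = 16*S
79 + B(a(1))*72 = 79 + (16*(1*(3 + 1)))*72 = 79 + (16*(1*4))*72 = 79 + (16*4)*72 = 79 + 64*72 = 79 + 4608 = 4687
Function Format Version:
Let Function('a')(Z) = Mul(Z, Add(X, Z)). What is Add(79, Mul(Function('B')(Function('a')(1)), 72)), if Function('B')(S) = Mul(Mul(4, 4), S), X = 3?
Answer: 4687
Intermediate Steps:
Function('a')(Z) = Mul(Z, Add(3, Z))
Function('B')(S) = Mul(16, S)
Add(79, Mul(Function('B')(Function('a')(1)), 72)) = Add(79, Mul(Mul(16, Mul(1, Add(3, 1))), 72)) = Add(79, Mul(Mul(16, Mul(1, 4)), 72)) = Add(79, Mul(Mul(16, 4), 72)) = Add(79, Mul(64, 72)) = Add(79, 4608) = 4687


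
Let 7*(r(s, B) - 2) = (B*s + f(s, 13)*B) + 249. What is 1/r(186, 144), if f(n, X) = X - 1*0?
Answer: 7/28919 ≈ 0.00024206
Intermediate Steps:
f(n, X) = X (f(n, X) = X + 0 = X)
r(s, B) = 263/7 + 13*B/7 + B*s/7 (r(s, B) = 2 + ((B*s + 13*B) + 249)/7 = 2 + ((13*B + B*s) + 249)/7 = 2 + (249 + 13*B + B*s)/7 = 2 + (249/7 + 13*B/7 + B*s/7) = 263/7 + 13*B/7 + B*s/7)
1/r(186, 144) = 1/(263/7 + (13/7)*144 + (⅐)*144*186) = 1/(263/7 + 1872/7 + 26784/7) = 1/(28919/7) = 7/28919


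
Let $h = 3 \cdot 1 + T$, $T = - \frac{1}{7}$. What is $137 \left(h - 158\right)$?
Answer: $- \frac{148782}{7} \approx -21255.0$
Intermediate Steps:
$T = - \frac{1}{7}$ ($T = \left(-1\right) \frac{1}{7} = - \frac{1}{7} \approx -0.14286$)
$h = \frac{20}{7}$ ($h = 3 \cdot 1 - \frac{1}{7} = 3 - \frac{1}{7} = \frac{20}{7} \approx 2.8571$)
$137 \left(h - 158\right) = 137 \left(\frac{20}{7} - 158\right) = 137 \left(- \frac{1086}{7}\right) = - \frac{148782}{7}$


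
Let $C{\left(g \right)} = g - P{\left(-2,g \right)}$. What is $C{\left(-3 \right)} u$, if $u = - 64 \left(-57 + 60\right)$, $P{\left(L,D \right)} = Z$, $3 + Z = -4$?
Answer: $-768$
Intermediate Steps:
$Z = -7$ ($Z = -3 - 4 = -7$)
$P{\left(L,D \right)} = -7$
$C{\left(g \right)} = 7 + g$ ($C{\left(g \right)} = g - -7 = g + 7 = 7 + g$)
$u = -192$ ($u = \left(-64\right) 3 = -192$)
$C{\left(-3 \right)} u = \left(7 - 3\right) \left(-192\right) = 4 \left(-192\right) = -768$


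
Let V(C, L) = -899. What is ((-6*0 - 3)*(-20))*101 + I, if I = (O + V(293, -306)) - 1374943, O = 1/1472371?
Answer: -2016827293121/1472371 ≈ -1.3698e+6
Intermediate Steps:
O = 1/1472371 ≈ 6.7918e-7
I = -2025749861381/1472371 (I = (1/1472371 - 899) - 1374943 = -1323661528/1472371 - 1374943 = -2025749861381/1472371 ≈ -1.3758e+6)
((-6*0 - 3)*(-20))*101 + I = ((-6*0 - 3)*(-20))*101 - 2025749861381/1472371 = ((0 - 3)*(-20))*101 - 2025749861381/1472371 = -3*(-20)*101 - 2025749861381/1472371 = 60*101 - 2025749861381/1472371 = 6060 - 2025749861381/1472371 = -2016827293121/1472371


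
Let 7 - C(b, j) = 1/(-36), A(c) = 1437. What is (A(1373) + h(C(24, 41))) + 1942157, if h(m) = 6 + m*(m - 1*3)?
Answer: 2518942285/1296 ≈ 1.9436e+6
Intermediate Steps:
C(b, j) = 253/36 (C(b, j) = 7 - 1/(-36) = 7 - 1*(-1/36) = 7 + 1/36 = 253/36)
h(m) = 6 + m*(-3 + m) (h(m) = 6 + m*(m - 3) = 6 + m*(-3 + m))
(A(1373) + h(C(24, 41))) + 1942157 = (1437 + (6 + (253/36)² - 3*253/36)) + 1942157 = (1437 + (6 + 64009/1296 - 253/12)) + 1942157 = (1437 + 44461/1296) + 1942157 = 1906813/1296 + 1942157 = 2518942285/1296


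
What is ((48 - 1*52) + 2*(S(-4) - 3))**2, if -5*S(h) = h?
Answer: 1764/25 ≈ 70.560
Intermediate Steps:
S(h) = -h/5
((48 - 1*52) + 2*(S(-4) - 3))**2 = ((48 - 1*52) + 2*(-1/5*(-4) - 3))**2 = ((48 - 52) + 2*(4/5 - 3))**2 = (-4 + 2*(-11/5))**2 = (-4 - 22/5)**2 = (-42/5)**2 = 1764/25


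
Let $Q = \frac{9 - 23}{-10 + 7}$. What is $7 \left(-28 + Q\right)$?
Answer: $- \frac{490}{3} \approx -163.33$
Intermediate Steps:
$Q = \frac{14}{3}$ ($Q = - \frac{14}{-3} = \left(-14\right) \left(- \frac{1}{3}\right) = \frac{14}{3} \approx 4.6667$)
$7 \left(-28 + Q\right) = 7 \left(-28 + \frac{14}{3}\right) = 7 \left(- \frac{70}{3}\right) = - \frac{490}{3}$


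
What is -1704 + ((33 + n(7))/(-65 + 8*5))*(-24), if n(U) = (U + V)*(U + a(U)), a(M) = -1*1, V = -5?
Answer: -8304/5 ≈ -1660.8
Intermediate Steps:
a(M) = -1
n(U) = (-1 + U)*(-5 + U) (n(U) = (U - 5)*(U - 1) = (-5 + U)*(-1 + U) = (-1 + U)*(-5 + U))
-1704 + ((33 + n(7))/(-65 + 8*5))*(-24) = -1704 + ((33 + (5 + 7**2 - 6*7))/(-65 + 8*5))*(-24) = -1704 + ((33 + (5 + 49 - 42))/(-65 + 40))*(-24) = -1704 + ((33 + 12)/(-25))*(-24) = -1704 + (45*(-1/25))*(-24) = -1704 - 9/5*(-24) = -1704 + 216/5 = -8304/5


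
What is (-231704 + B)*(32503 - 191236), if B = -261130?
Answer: 78229019322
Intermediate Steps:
(-231704 + B)*(32503 - 191236) = (-231704 - 261130)*(32503 - 191236) = -492834*(-158733) = 78229019322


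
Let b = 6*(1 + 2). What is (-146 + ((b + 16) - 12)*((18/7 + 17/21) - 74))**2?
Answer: 1273918864/441 ≈ 2.8887e+6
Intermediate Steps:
b = 18 (b = 6*3 = 18)
(-146 + ((b + 16) - 12)*((18/7 + 17/21) - 74))**2 = (-146 + ((18 + 16) - 12)*((18/7 + 17/21) - 74))**2 = (-146 + (34 - 12)*((18*(1/7) + 17*(1/21)) - 74))**2 = (-146 + 22*((18/7 + 17/21) - 74))**2 = (-146 + 22*(71/21 - 74))**2 = (-146 + 22*(-1483/21))**2 = (-146 - 32626/21)**2 = (-35692/21)**2 = 1273918864/441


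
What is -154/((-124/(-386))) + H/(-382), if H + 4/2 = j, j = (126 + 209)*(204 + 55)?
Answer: -8366555/11842 ≈ -706.52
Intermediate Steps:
j = 86765 (j = 335*259 = 86765)
H = 86763 (H = -2 + 86765 = 86763)
-154/((-124/(-386))) + H/(-382) = -154/((-124/(-386))) + 86763/(-382) = -154/((-124*(-1/386))) + 86763*(-1/382) = -154/62/193 - 86763/382 = -154*193/62 - 86763/382 = -14861/31 - 86763/382 = -8366555/11842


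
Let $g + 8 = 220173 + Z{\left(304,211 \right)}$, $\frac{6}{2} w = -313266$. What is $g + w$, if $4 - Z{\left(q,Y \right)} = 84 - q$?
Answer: $115967$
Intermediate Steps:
$Z{\left(q,Y \right)} = -80 + q$ ($Z{\left(q,Y \right)} = 4 - \left(84 - q\right) = 4 + \left(-84 + q\right) = -80 + q$)
$w = -104422$ ($w = \frac{1}{3} \left(-313266\right) = -104422$)
$g = 220389$ ($g = -8 + \left(220173 + \left(-80 + 304\right)\right) = -8 + \left(220173 + 224\right) = -8 + 220397 = 220389$)
$g + w = 220389 - 104422 = 115967$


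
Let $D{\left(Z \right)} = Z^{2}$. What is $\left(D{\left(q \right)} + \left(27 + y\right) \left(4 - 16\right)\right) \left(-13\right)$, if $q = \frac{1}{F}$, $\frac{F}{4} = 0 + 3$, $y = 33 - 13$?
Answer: $\frac{1055795}{144} \approx 7331.9$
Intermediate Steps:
$y = 20$
$F = 12$ ($F = 4 \left(0 + 3\right) = 4 \cdot 3 = 12$)
$q = \frac{1}{12} \approx 0.083333$
$\left(D{\left(q \right)} + \left(27 + y\right) \left(4 - 16\right)\right) \left(-13\right) = \left(\left(\frac{1}{12}\right)^{2} + \left(27 + 20\right) \left(4 - 16\right)\right) \left(-13\right) = \left(\frac{1}{144} + 47 \left(-12\right)\right) \left(-13\right) = \left(\frac{1}{144} - 564\right) \left(-13\right) = \left(- \frac{81215}{144}\right) \left(-13\right) = \frac{1055795}{144}$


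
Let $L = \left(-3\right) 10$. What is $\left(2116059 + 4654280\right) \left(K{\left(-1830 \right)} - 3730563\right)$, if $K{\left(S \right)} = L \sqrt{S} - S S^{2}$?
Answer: $41466677370922143 - 203110170 i \sqrt{1830} \approx 4.1467 \cdot 10^{16} - 8.6887 \cdot 10^{9} i$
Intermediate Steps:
$L = -30$
$K{\left(S \right)} = - S^{3} - 30 \sqrt{S}$ ($K{\left(S \right)} = - 30 \sqrt{S} - S S^{2} = - 30 \sqrt{S} - S^{3} = - S^{3} - 30 \sqrt{S}$)
$\left(2116059 + 4654280\right) \left(K{\left(-1830 \right)} - 3730563\right) = \left(2116059 + 4654280\right) \left(\left(- \left(-1830\right)^{3} - 30 \sqrt{-1830}\right) - 3730563\right) = 6770339 \left(\left(\left(-1\right) \left(-6128487000\right) - 30 i \sqrt{1830}\right) - 3730563\right) = 6770339 \left(\left(6128487000 - 30 i \sqrt{1830}\right) - 3730563\right) = 6770339 \left(6124756437 - 30 i \sqrt{1830}\right) = 41466677370922143 - 203110170 i \sqrt{1830}$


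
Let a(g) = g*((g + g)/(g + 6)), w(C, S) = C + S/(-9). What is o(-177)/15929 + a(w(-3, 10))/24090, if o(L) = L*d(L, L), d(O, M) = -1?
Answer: 20470438/1726783245 ≈ 0.011855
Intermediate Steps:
w(C, S) = C - S/9 (w(C, S) = C + S*(-1/9) = C - S/9)
o(L) = -L (o(L) = L*(-1) = -L)
a(g) = 2*g**2/(6 + g) (a(g) = g*((2*g)/(6 + g)) = g*(2*g/(6 + g)) = 2*g**2/(6 + g))
o(-177)/15929 + a(w(-3, 10))/24090 = -1*(-177)/15929 + (2*(-3 - 1/9*10)**2/(6 + (-3 - 1/9*10)))/24090 = 177*(1/15929) + (2*(-3 - 10/9)**2/(6 + (-3 - 10/9)))*(1/24090) = 177/15929 + (2*(-37/9)**2/(6 - 37/9))*(1/24090) = 177/15929 + (2*(1369/81)/(17/9))*(1/24090) = 177/15929 + (2*(1369/81)*(9/17))*(1/24090) = 177/15929 + (2738/153)*(1/24090) = 177/15929 + 1369/1842885 = 20470438/1726783245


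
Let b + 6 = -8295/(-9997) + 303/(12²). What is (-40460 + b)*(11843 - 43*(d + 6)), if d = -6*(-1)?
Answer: -219930072956753/479856 ≈ -4.5832e+8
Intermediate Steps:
b = -1471279/479856 (b = -6 + (-8295/(-9997) + 303/(12²)) = -6 + (-8295*(-1/9997) + 303/144) = -6 + (8295/9997 + 303*(1/144)) = -6 + (8295/9997 + 101/48) = -6 + 1407857/479856 = -1471279/479856 ≈ -3.0661)
d = 6
(-40460 + b)*(11843 - 43*(d + 6)) = (-40460 - 1471279/479856)*(11843 - 43*(6 + 6)) = -19416445039*(11843 - 43*12)/479856 = -19416445039*(11843 - 516)/479856 = -19416445039/479856*11327 = -219930072956753/479856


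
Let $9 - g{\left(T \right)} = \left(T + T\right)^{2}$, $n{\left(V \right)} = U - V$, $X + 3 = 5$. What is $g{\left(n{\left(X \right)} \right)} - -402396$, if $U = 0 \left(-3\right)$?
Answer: $402389$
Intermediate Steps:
$U = 0$
$X = 2$ ($X = -3 + 5 = 2$)
$n{\left(V \right)} = - V$ ($n{\left(V \right)} = 0 - V = - V$)
$g{\left(T \right)} = 9 - 4 T^{2}$ ($g{\left(T \right)} = 9 - \left(T + T\right)^{2} = 9 - \left(2 T\right)^{2} = 9 - 4 T^{2}$)
$g{\left(n{\left(X \right)} \right)} - -402396 = \left(9 - 4 \left(\left(-1\right) 2\right)^{2}\right) - -402396 = \left(9 - 4 \left(-2\right)^{2}\right) + 402396 = \left(9 - 16\right) + 402396 = -7 + 402396 = 402389$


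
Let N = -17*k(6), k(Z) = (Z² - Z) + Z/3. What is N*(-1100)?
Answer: 598400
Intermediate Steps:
k(Z) = Z² - 2*Z/3 (k(Z) = (Z² - Z) + Z*(⅓) = (Z² - Z) + Z/3 = Z² - 2*Z/3)
N = -544 (N = -17*6*(-2 + 3*6)/3 = -17*6*(-2 + 18)/3 = -17*6*16/3 = -17*32 = -544)
N*(-1100) = -544*(-1100) = 598400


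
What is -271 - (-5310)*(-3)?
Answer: -16201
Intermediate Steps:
-271 - (-5310)*(-3) = -271 - 295*54 = -271 - 15930 = -16201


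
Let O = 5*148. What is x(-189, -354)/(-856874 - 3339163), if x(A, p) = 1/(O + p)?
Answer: -1/1619670282 ≈ -6.1741e-10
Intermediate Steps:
O = 740
x(A, p) = 1/(740 + p)
x(-189, -354)/(-856874 - 3339163) = 1/((740 - 354)*(-856874 - 3339163)) = 1/(386*(-4196037)) = (1/386)*(-1/4196037) = -1/1619670282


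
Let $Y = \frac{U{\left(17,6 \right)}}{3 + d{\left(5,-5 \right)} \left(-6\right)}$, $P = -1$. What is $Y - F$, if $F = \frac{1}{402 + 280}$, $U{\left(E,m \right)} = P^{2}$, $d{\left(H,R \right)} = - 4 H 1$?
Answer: $\frac{559}{83886} \approx 0.0066638$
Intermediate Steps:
$d{\left(H,R \right)} = - 4 H$
$U{\left(E,m \right)} = 1$ ($U{\left(E,m \right)} = \left(-1\right)^{2} = 1$)
$F = \frac{1}{682} \approx 0.0014663$
$Y = \frac{1}{123}$ ($Y = 1 \frac{1}{3 + \left(-4\right) 5 \left(-6\right)} = 1 \frac{1}{3 - -120} = 1 \frac{1}{3 + 120} = 1 \cdot \frac{1}{123} = \frac{1}{123} \approx 0.0081301$)
$Y - F = \frac{1}{123} - \frac{1}{682} = \frac{559}{83886}$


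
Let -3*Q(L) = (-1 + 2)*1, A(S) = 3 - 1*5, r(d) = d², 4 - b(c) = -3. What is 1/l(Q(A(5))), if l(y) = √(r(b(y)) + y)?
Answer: √438/146 ≈ 0.14335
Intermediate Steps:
b(c) = 7 (b(c) = 4 - 1*(-3) = 4 + 3 = 7)
A(S) = -2 (A(S) = 3 - 5 = -2)
Q(L) = -⅓ (Q(L) = -(-1 + 2)/3 = -1/3 = -⅓*1 = -⅓)
l(y) = √(49 + y) (l(y) = √(7² + y) = √(49 + y))
1/l(Q(A(5))) = 1/(√(49 - ⅓)) = 1/(√(146/3)) = 1/(√438/3) = √438/146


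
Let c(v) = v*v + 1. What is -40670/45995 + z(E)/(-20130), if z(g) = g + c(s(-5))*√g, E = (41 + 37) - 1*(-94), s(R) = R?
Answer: -82659824/92587935 - 26*√43/10065 ≈ -0.90971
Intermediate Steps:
E = 172 (E = 78 + 94 = 172)
c(v) = 1 + v² (c(v) = v² + 1 = 1 + v²)
z(g) = g + 26*√g (z(g) = g + (1 + (-5)²)*√g = g + (1 + 25)*√g = g + 26*√g)
-40670/45995 + z(E)/(-20130) = -40670/45995 + (172 + 26*√172)/(-20130) = -40670*1/45995 + (172 + 26*(2*√43))*(-1/20130) = -8134/9199 + (172 + 52*√43)*(-1/20130) = -8134/9199 + (-86/10065 - 26*√43/10065) = -82659824/92587935 - 26*√43/10065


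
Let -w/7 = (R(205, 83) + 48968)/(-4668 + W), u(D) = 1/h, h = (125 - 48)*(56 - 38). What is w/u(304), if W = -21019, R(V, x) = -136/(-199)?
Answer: 94543739136/5111713 ≈ 18496.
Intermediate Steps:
R(V, x) = 136/199 (R(V, x) = -136*(-1/199) = 136/199)
h = 1386 (h = 77*18 = 1386)
u(D) = 1/1386
w = 68213376/5111713 (w = -7*(136/199 + 48968)/(-4668 - 21019) = -68213376/(199*(-25687)) = -68213376*(-1)/(199*25687) = -7*(-9744768/5111713) = 68213376/5111713 ≈ 13.345)
w/u(304) = 68213376/(5111713*(1/1386)) = (68213376/5111713)*1386 = 94543739136/5111713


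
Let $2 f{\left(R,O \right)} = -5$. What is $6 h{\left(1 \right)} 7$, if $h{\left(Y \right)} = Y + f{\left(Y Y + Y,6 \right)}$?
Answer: $-63$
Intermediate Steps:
$f{\left(R,O \right)} = - \frac{5}{2}$ ($f{\left(R,O \right)} = \frac{1}{2} \left(-5\right) = - \frac{5}{2}$)
$h{\left(Y \right)} = - \frac{5}{2} + Y$ ($h{\left(Y \right)} = Y - \frac{5}{2} = - \frac{5}{2} + Y$)
$6 h{\left(1 \right)} 7 = 6 \left(- \frac{5}{2} + 1\right) 7 = 6 \left(- \frac{3}{2}\right) 7 = \left(-9\right) 7 = -63$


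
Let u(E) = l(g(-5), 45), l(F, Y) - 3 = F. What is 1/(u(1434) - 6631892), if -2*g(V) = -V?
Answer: -2/13263783 ≈ -1.5079e-7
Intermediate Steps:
g(V) = V/2 (g(V) = -(-1)*V/2 = V/2)
l(F, Y) = 3 + F
u(E) = 1/2 (u(E) = 3 + (1/2)*(-5) = 3 - 5/2 = 1/2)
1/(u(1434) - 6631892) = 1/(1/2 - 6631892) = 1/(-13263783/2) = -2/13263783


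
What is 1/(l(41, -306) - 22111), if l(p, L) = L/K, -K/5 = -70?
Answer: -175/3869578 ≈ -4.5225e-5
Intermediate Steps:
K = 350 (K = -5*(-70) = 350)
l(p, L) = L/350
1/(l(41, -306) - 22111) = 1/((1/350)*(-306) - 22111) = 1/(-153/175 - 22111) = 1/(-3869578/175) = -175/3869578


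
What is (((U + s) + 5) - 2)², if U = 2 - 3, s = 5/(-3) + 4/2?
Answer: 49/9 ≈ 5.4444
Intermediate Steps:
s = ⅓ (s = 5*(-⅓) + 4*(½) = -5/3 + 2 = ⅓ ≈ 0.33333)
U = -1
(((U + s) + 5) - 2)² = (((-1 + ⅓) + 5) - 2)² = ((-⅔ + 5) - 2)² = (13/3 - 2)² = (7/3)² = 49/9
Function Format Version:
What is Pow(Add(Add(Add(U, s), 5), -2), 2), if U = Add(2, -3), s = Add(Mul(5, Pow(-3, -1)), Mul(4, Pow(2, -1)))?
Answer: Rational(49, 9) ≈ 5.4444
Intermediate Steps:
s = Rational(1, 3) (s = Add(Mul(5, Rational(-1, 3)), Mul(4, Rational(1, 2))) = Add(Rational(-5, 3), 2) = Rational(1, 3) ≈ 0.33333)
U = -1
Pow(Add(Add(Add(U, s), 5), -2), 2) = Pow(Add(Add(Add(-1, Rational(1, 3)), 5), -2), 2) = Pow(Add(Add(Rational(-2, 3), 5), -2), 2) = Pow(Add(Rational(13, 3), -2), 2) = Pow(Rational(7, 3), 2) = Rational(49, 9)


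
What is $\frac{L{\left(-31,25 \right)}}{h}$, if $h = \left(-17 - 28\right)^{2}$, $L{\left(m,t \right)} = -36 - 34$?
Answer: $- \frac{14}{405} \approx -0.034568$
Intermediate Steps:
$L{\left(m,t \right)} = -70$ ($L{\left(m,t \right)} = -36 - 34 = -70$)
$h = 2025$ ($h = \left(-17 - 28\right)^{2} = \left(-45\right)^{2} = 2025$)
$\frac{L{\left(-31,25 \right)}}{h} = - \frac{70}{2025} = \left(-70\right) \frac{1}{2025} = - \frac{14}{405}$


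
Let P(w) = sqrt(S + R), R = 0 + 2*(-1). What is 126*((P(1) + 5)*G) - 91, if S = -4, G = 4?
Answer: 2429 + 504*I*sqrt(6) ≈ 2429.0 + 1234.5*I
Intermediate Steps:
R = -2 (R = 0 - 2 = -2)
P(w) = I*sqrt(6) (P(w) = sqrt(-4 - 2) = sqrt(-6) = I*sqrt(6))
126*((P(1) + 5)*G) - 91 = 126*((I*sqrt(6) + 5)*4) - 91 = 126*((5 + I*sqrt(6))*4) - 91 = 126*(20 + 4*I*sqrt(6)) - 91 = (2520 + 504*I*sqrt(6)) - 91 = 2429 + 504*I*sqrt(6)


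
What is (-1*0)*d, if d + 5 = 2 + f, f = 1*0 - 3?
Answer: 0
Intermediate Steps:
f = -3 (f = 0 - 3 = -3)
d = -6 (d = -5 + (2 - 3) = -5 - 1 = -6)
(-1*0)*d = -1*0*(-6) = 0*(-6) = 0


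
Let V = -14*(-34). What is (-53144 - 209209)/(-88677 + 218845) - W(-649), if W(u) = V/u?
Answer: -108307129/84479032 ≈ -1.2821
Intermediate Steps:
V = 476
W(u) = 476/u
(-53144 - 209209)/(-88677 + 218845) - W(-649) = (-53144 - 209209)/(-88677 + 218845) - 476/(-649) = -262353/130168 - 476*(-1)/649 = -262353*1/130168 - 1*(-476/649) = -262353/130168 + 476/649 = -108307129/84479032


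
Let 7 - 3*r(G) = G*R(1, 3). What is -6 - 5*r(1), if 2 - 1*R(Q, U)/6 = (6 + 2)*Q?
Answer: -233/3 ≈ -77.667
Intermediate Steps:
R(Q, U) = 12 - 48*Q (R(Q, U) = 12 - 6*(6 + 2)*Q = 12 - 48*Q)
r(G) = 7/3 + 12*G (r(G) = 7/3 - G*(12 - 48*1)/3 = 7/3 - G*(12 - 48)/3 = 7/3 - G*(-36)/3 = 7/3 - (-12)*G = 7/3 + 12*G)
-6 - 5*r(1) = -6 - 5*(7/3 + 12*1) = -6 - 5*(7/3 + 12) = -6 - 5*43/3 = -6 - 215/3 = -233/3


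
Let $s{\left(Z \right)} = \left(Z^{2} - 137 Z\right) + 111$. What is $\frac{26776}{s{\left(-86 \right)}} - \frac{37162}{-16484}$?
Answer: $\frac{579096701}{158979938} \approx 3.6426$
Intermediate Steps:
$s{\left(Z \right)} = 111 + Z^{2} - 137 Z$
$\frac{26776}{s{\left(-86 \right)}} - \frac{37162}{-16484} = \frac{26776}{111 + \left(-86\right)^{2} - -11782} - \frac{37162}{-16484} = \frac{26776}{111 + 7396 + 11782} - - \frac{18581}{8242} = \frac{26776}{19289} + \frac{18581}{8242} = \frac{579096701}{158979938}$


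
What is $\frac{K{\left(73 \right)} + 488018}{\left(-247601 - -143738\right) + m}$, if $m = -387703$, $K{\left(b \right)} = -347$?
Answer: $- \frac{487671}{491566} \approx -0.99208$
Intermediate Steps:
$\frac{K{\left(73 \right)} + 488018}{\left(-247601 - -143738\right) + m} = \frac{-347 + 488018}{\left(-247601 - -143738\right) - 387703} = \frac{487671}{\left(-247601 + 143738\right) - 387703} = \frac{487671}{-103863 - 387703} = \frac{487671}{-491566} = 487671 \left(- \frac{1}{491566}\right) = - \frac{487671}{491566}$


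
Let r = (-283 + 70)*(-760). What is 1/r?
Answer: 1/161880 ≈ 6.1774e-6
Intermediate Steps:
r = 161880 (r = -213*(-760) = 161880)
1/r = 1/161880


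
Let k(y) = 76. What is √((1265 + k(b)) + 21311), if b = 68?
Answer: 2*√5663 ≈ 150.51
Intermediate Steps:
√((1265 + k(b)) + 21311) = √((1265 + 76) + 21311) = √(1341 + 21311) = √22652 = 2*√5663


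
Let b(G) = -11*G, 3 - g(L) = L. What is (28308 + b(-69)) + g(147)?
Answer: 28923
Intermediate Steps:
g(L) = 3 - L
(28308 + b(-69)) + g(147) = (28308 - 11*(-69)) + (3 - 1*147) = (28308 + 759) + (3 - 147) = 29067 - 144 = 28923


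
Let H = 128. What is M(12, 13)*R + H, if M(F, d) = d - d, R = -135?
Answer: 128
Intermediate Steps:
M(F, d) = 0
M(12, 13)*R + H = 0*(-135) + 128 = 0 + 128 = 128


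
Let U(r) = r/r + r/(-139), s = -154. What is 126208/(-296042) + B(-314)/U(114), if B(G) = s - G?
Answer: 658081888/740105 ≈ 889.17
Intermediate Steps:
B(G) = -154 - G
U(r) = 1 - r/139 (U(r) = 1 + r*(-1/139) = 1 - r/139)
126208/(-296042) + B(-314)/U(114) = 126208/(-296042) + (-154 - 1*(-314))/(1 - 1/139*114) = 126208*(-1/296042) + (-154 + 314)/(1 - 114/139) = -63104/148021 + 160/(25/139) = -63104/148021 + 160*(139/25) = -63104/148021 + 4448/5 = 658081888/740105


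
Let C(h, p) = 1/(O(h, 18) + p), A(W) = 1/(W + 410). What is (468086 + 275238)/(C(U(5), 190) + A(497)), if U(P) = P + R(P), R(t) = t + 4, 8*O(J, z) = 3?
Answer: 1026798783964/8779 ≈ 1.1696e+8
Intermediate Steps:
O(J, z) = 3/8 (O(J, z) = (⅛)*3 = 3/8)
R(t) = 4 + t
U(P) = 4 + 2*P (U(P) = P + (4 + P) = 4 + 2*P)
A(W) = 1/(410 + W)
C(h, p) = 1/(3/8 + p)
(468086 + 275238)/(C(U(5), 190) + A(497)) = (468086 + 275238)/(8/(3 + 8*190) + 1/(410 + 497)) = 743324/(8/(3 + 1520) + 1/907) = 743324/(8/1523 + 1/907) = 743324/(8779/1381361) = 743324*(1381361/8779) = 1026798783964/8779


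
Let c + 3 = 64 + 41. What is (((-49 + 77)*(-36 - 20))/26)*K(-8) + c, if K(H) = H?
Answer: 7598/13 ≈ 584.46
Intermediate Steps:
c = 102 (c = -3 + (64 + 41) = -3 + 105 = 102)
(((-49 + 77)*(-36 - 20))/26)*K(-8) + c = (((-49 + 77)*(-36 - 20))/26)*(-8) + 102 = ((28*(-56))*(1/26))*(-8) + 102 = -1568*1/26*(-8) + 102 = -784/13*(-8) + 102 = 6272/13 + 102 = 7598/13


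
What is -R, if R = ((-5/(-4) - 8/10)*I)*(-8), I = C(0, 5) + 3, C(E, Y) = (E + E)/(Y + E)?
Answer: 54/5 ≈ 10.800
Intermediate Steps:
C(E, Y) = 2*E/(E + Y) (C(E, Y) = (2*E)/(E + Y) = 2*E/(E + Y))
I = 3 (I = 2*0/(0 + 5) + 3 = 2*0/5 + 3 = 2*0*(⅕) + 3 = 0 + 3 = 3)
R = -54/5 (R = ((-5/(-4) - 8/10)*3)*(-8) = ((-5*(-¼) - 8*⅒)*3)*(-8) = ((5/4 - ⅘)*3)*(-8) = ((9/20)*3)*(-8) = (27/20)*(-8) = -54/5 ≈ -10.800)
-R = -1*(-54/5) = 54/5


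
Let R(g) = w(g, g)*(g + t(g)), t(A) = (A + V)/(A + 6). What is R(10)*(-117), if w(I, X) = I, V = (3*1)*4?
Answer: -53235/4 ≈ -13309.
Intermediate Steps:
V = 12 (V = 3*4 = 12)
t(A) = (12 + A)/(6 + A) (t(A) = (A + 12)/(A + 6) = (12 + A)/(6 + A))
R(g) = g*(g + (12 + g)/(6 + g))
R(10)*(-117) = (10*(12 + 10 + 10*(6 + 10))/(6 + 10))*(-117) = (10*(12 + 10 + 10*16)/16)*(-117) = (10*(1/16)*(12 + 10 + 160))*(-117) = (10*(1/16)*182)*(-117) = (455/4)*(-117) = -53235/4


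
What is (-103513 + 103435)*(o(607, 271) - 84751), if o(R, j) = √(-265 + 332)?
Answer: 6610578 - 78*√67 ≈ 6.6099e+6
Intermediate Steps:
o(R, j) = √67
(-103513 + 103435)*(o(607, 271) - 84751) = (-103513 + 103435)*(√67 - 84751) = -78*(-84751 + √67) = 6610578 - 78*√67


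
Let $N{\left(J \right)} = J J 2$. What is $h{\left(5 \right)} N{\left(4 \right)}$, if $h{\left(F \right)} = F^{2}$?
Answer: $800$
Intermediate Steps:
$N{\left(J \right)} = 2 J^{2}$ ($N{\left(J \right)} = J^{2} \cdot 2 = 2 J^{2}$)
$h{\left(5 \right)} N{\left(4 \right)} = 5^{2} \cdot 2 \cdot 4^{2} = 25 \cdot 2 \cdot 16 = 25 \cdot 32 = 800$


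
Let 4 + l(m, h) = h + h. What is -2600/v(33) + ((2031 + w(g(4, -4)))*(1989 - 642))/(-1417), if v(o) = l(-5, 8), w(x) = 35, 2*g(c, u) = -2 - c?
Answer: -9269756/4251 ≈ -2180.6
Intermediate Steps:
g(c, u) = -1 - c/2 (g(c, u) = (-2 - c)/2 = -1 - c/2)
l(m, h) = -4 + 2*h (l(m, h) = -4 + (h + h) = -4 + 2*h)
v(o) = 12 (v(o) = -4 + 2*8 = -4 + 16 = 12)
-2600/v(33) + ((2031 + w(g(4, -4)))*(1989 - 642))/(-1417) = -2600/12 + ((2031 + 35)*(1989 - 642))/(-1417) = -2600*1/12 + (2066*1347)*(-1/1417) = -650/3 + 2782902*(-1/1417) = -650/3 - 2782902/1417 = -9269756/4251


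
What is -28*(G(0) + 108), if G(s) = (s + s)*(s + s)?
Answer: -3024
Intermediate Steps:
G(s) = 4*s² (G(s) = (2*s)*(2*s) = 4*s²)
-28*(G(0) + 108) = -28*(4*0² + 108) = -28*(4*0 + 108) = -28*(0 + 108) = -28*108 = -3024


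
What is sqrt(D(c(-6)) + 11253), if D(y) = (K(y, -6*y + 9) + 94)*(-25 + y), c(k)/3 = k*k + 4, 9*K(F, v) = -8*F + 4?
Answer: sqrt(90827)/3 ≈ 100.46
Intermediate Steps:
K(F, v) = 4/9 - 8*F/9 (K(F, v) = (-8*F + 4)/9 = (4 - 8*F)/9 = 4/9 - 8*F/9)
c(k) = 12 + 3*k**2 (c(k) = 3*(k*k + 4) = 3*(k**2 + 4) = 3*(4 + k**2) = 12 + 3*k**2)
D(y) = (-25 + y)*(850/9 - 8*y/9) (D(y) = ((4/9 - 8*y/9) + 94)*(-25 + y) = (850/9 - 8*y/9)*(-25 + y) = (-25 + y)*(850/9 - 8*y/9))
sqrt(D(c(-6)) + 11253) = sqrt((-21250/9 - 8*(12 + 3*(-6)**2)**2/9 + 350*(12 + 3*(-6)**2)/3) + 11253) = sqrt((-21250/9 - 8*(12 + 3*36)**2/9 + 350*(12 + 3*36)/3) + 11253) = sqrt((-21250/9 - 8*(12 + 108)**2/9 + 350*(12 + 108)/3) + 11253) = sqrt((-21250/9 - 8/9*120**2 + (350/3)*120) + 11253) = sqrt((-21250/9 - 8/9*14400 + 14000) + 11253) = sqrt((-21250/9 - 12800 + 14000) + 11253) = sqrt(-10450/9 + 11253) = sqrt(90827/9) = sqrt(90827)/3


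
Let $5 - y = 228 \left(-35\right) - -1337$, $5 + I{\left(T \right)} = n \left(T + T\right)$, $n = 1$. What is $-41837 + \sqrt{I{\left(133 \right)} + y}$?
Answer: $-41837 + 7 \sqrt{141} \approx -41754.0$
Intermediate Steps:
$I{\left(T \right)} = -5 + 2 T$ ($I{\left(T \right)} = -5 + 1 \left(T + T\right) = -5 + 1 \cdot 2 T = -5 + 2 T$)
$y = 6648$ ($y = 5 - \left(228 \left(-35\right) - -1337\right) = 5 - \left(-7980 + 1337\right) = 5 - -6643 = 5 + 6643 = 6648$)
$-41837 + \sqrt{I{\left(133 \right)} + y} = -41837 + \sqrt{\left(-5 + 2 \cdot 133\right) + 6648} = -41837 + \sqrt{\left(-5 + 266\right) + 6648} = -41837 + \sqrt{261 + 6648} = -41837 + \sqrt{6909} = -41837 + 7 \sqrt{141}$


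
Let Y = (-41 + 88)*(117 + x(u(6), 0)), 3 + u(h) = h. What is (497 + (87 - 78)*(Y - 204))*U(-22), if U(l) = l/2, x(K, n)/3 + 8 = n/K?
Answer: -418000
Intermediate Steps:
u(h) = -3 + h
x(K, n) = -24 + 3*n/K (x(K, n) = -24 + 3*(n/K) = -24 + 3*n/K)
Y = 4371 (Y = (-41 + 88)*(117 + (-24 + 3*0/(-3 + 6))) = 47*(117 + (-24 + 3*0/3)) = 47*(117 + (-24 + 3*0*(⅓))) = 47*(117 + (-24 + 0)) = 47*(117 - 24) = 47*93 = 4371)
U(l) = l/2 (U(l) = l*(½) = l/2)
(497 + (87 - 78)*(Y - 204))*U(-22) = (497 + (87 - 78)*(4371 - 204))*((½)*(-22)) = (497 + 9*4167)*(-11) = (497 + 37503)*(-11) = 38000*(-11) = -418000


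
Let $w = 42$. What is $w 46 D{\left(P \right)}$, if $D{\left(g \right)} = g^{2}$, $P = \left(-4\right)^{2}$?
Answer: $494592$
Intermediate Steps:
$P = 16$
$w 46 D{\left(P \right)} = 42 \cdot 46 \cdot 16^{2} = 1932 \cdot 256 = 494592$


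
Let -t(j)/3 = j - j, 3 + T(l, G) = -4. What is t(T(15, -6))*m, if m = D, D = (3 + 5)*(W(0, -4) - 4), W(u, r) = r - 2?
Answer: 0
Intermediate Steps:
T(l, G) = -7 (T(l, G) = -3 - 4 = -7)
W(u, r) = -2 + r
D = -80 (D = (3 + 5)*((-2 - 4) - 4) = 8*(-6 - 4) = 8*(-10) = -80)
t(j) = 0 (t(j) = -3*(j - j) = -3*0 = 0)
m = -80
t(T(15, -6))*m = 0*(-80) = 0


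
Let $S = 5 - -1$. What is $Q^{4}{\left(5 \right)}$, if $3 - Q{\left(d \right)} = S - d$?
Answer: $16$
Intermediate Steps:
$S = 6$ ($S = 5 + 1 = 6$)
$Q{\left(d \right)} = -3 + d$ ($Q{\left(d \right)} = 3 - \left(6 - d\right) = 3 + \left(-6 + d\right) = -3 + d$)
$Q^{4}{\left(5 \right)} = \left(-3 + 5\right)^{4} = 2^{4} = 16$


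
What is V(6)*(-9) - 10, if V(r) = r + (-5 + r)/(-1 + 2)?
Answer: -73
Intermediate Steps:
V(r) = -5 + 2*r (V(r) = r + (-5 + r)/1 = r + (-5 + r)*1 = r + (-5 + r) = -5 + 2*r)
V(6)*(-9) - 10 = (-5 + 2*6)*(-9) - 10 = (-5 + 12)*(-9) - 10 = 7*(-9) - 10 = -63 - 10 = -73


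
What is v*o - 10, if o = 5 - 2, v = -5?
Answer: -25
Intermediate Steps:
o = 3
v*o - 10 = -5*3 - 10 = -15 - 10 = -25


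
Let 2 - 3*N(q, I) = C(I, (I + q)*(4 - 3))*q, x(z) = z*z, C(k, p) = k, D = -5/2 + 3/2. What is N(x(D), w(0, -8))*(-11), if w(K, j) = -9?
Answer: -121/3 ≈ -40.333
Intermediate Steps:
D = -1 (D = -5*½ + 3*(½) = -5/2 + 3/2 = -1)
x(z) = z²
N(q, I) = ⅔ - I*q/3
N(x(D), w(0, -8))*(-11) = (⅔ - ⅓*(-9)*(-1)²)*(-11) = (⅔ - ⅓*(-9)*1)*(-11) = (⅔ + 3)*(-11) = (11/3)*(-11) = -121/3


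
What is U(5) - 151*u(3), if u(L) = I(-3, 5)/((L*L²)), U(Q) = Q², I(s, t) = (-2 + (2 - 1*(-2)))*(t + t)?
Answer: -2345/27 ≈ -86.852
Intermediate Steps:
I(s, t) = 4*t (I(s, t) = (-2 + (2 + 2))*(2*t) = (-2 + 4)*(2*t) = 2*(2*t) = 4*t)
u(L) = 20/L³ (u(L) = (4*5)/((L*L²)) = 20/(L³) = 20/L³)
U(5) - 151*u(3) = 5² - 3020/3³ = 25 - 3020/27 = -2345/27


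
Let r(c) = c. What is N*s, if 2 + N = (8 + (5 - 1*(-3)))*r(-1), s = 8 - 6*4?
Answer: 288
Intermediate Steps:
s = -16 (s = 8 - 24 = -16)
N = -18 (N = -2 + (8 + (5 - 1*(-3)))*(-1) = -2 + (8 + (5 + 3))*(-1) = -2 + (8 + 8)*(-1) = -2 + 16*(-1) = -2 - 16 = -18)
N*s = -18*(-16) = 288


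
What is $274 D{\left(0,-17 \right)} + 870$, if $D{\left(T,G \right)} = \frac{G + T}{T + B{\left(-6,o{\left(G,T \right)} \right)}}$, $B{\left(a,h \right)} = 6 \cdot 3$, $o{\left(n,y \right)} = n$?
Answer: $\frac{5501}{9} \approx 611.22$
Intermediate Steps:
$B{\left(a,h \right)} = 18$
$D{\left(T,G \right)} = \frac{G + T}{18 + T}$ ($D{\left(T,G \right)} = \frac{G + T}{T + 18} = \frac{G + T}{18 + T}$)
$274 D{\left(0,-17 \right)} + 870 = 274 \frac{-17 + 0}{18 + 0} + 870 = 274 \cdot \frac{1}{18} \left(-17\right) + 870 = 274 \left(- \frac{17}{18}\right) + 870 = - \frac{2329}{9} + 870 = \frac{5501}{9}$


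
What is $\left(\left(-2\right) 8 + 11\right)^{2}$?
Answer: $25$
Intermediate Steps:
$\left(\left(-2\right) 8 + 11\right)^{2} = \left(-16 + 11\right)^{2} = \left(-5\right)^{2} = 25$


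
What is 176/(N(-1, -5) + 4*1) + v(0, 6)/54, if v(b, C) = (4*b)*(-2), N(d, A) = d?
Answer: 176/3 ≈ 58.667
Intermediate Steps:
v(b, C) = -8*b
176/(N(-1, -5) + 4*1) + v(0, 6)/54 = 176/(-1 + 4*1) - 8*0/54 = 176/(-1 + 4) + 0*(1/54) = 176/3 + 0 = 176/3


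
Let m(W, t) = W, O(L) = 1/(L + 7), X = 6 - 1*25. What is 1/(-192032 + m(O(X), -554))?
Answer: -12/2304385 ≈ -5.2075e-6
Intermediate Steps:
X = -19 (X = 6 - 25 = -19)
O(L) = 1/(7 + L)
1/(-192032 + m(O(X), -554)) = 1/(-192032 + 1/(7 - 19)) = 1/(-192032 + 1/(-12)) = 1/(-192032 - 1/12) = 1/(-2304385/12) = -12/2304385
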